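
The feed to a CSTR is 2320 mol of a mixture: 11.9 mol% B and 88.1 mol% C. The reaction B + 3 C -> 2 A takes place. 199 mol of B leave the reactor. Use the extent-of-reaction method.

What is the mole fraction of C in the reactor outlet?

0.837

For B: n = n₀ − 1ξ → 199 = 276.1 − 1ξ, giving ξ = 77.08 mol.
Outlet amounts (n = n₀ + ν ξ):
  B: 276.1 − 1(77.08) = 199
  C: 2044 − 3(77.08) = 1813
  A: 0 + 2(77.08) = 154.2
Total out = 2166 mol; y_C = 1813 / 2166 = 0.8369.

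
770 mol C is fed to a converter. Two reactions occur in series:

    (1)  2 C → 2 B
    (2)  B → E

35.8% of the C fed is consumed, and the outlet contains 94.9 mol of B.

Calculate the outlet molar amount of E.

Conversion of C: C consumed = 2ξ₁ = 0.358 × 770 → ξ₁ = 137.8 mol.
B balance: n_B = 0 + 2ξ₁ − 1ξ₂ = 94.9 → ξ₂ = (2·137.8 − 94.9)/1 = 180.8 mol.
Outlet amounts (n = n₀ + Σ ν·ξ):
  C: 770 − 2(137.8) = 494.3
  B: 0 + 2(137.8) − 1(180.8) = 94.9
  E: 0 + 1(180.8) = 180.8

181 mol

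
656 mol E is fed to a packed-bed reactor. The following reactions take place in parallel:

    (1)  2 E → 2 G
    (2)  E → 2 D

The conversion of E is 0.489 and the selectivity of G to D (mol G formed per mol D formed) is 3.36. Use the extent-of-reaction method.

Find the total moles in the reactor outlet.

Conversion of E: E consumed = 0.489 × 656 = 320.8 mol = 2ξ₁ + 1ξ₂.
Selectivity: 2ξ₁ / (2ξ₂) = 3.36 → ξ₁ = 3.36 ξ₂.
Substitute: (2·3.36 + 1) ξ₂ = 320.8 → ξ₂ = 41.55 mol, ξ₁ = 139.6 mol.
Outlet amounts (n = n₀ + Σ ν·ξ):
  E: 656 − 2(139.6) − 1(41.55) = 335.2
  G: 0 + 2(139.6) = 279.2
  D: 0 + 2(41.55) = 83.1
Total out = 335.2 + 279.2 + 83.1 = 697.6 mol.

698 mol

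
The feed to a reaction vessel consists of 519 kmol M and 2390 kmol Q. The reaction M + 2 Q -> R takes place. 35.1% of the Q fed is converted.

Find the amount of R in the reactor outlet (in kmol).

419 kmol

Q reacted = 0.351 × 2390 = 838.9 kmol; ν_Q = −2, so ξ = 838.9/2 = 419.4 kmol.
Outlet amounts (n = n₀ + ν ξ):
  M: 519 − 1(419.4) = 99.56
  Q: 2390 − 2(419.4) = 1551
  R: 0 + 1(419.4) = 419.4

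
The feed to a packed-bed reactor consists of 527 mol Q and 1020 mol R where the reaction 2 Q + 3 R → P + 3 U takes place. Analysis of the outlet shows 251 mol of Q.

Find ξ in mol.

ξ = 138 mol

For Q: n = n₀ − 2ξ → 251 = 527 − 2ξ, giving ξ = 138 mol.
Outlet amounts (n = n₀ + ν ξ):
  Q: 527 − 2(138) = 251
  R: 1020 − 3(138) = 606
  P: 0 + 1(138) = 138
  U: 0 + 3(138) = 414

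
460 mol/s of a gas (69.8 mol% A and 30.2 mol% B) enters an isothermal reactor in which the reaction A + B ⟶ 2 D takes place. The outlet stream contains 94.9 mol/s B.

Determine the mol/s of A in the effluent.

For B: n = n₀ − 1ξ → 94.9 = 138.9 − 1ξ, giving ξ = 44.02 mol/s.
Outlet amounts (n = n₀ + ν ξ):
  A: 321.1 − 1(44.02) = 277.1
  B: 138.9 − 1(44.02) = 94.9
  D: 0 + 2(44.02) = 88.04

277 mol/s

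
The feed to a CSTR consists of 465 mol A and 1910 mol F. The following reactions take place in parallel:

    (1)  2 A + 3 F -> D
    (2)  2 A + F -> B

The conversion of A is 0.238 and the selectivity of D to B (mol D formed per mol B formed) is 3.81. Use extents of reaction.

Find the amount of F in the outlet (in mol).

Conversion of A: A consumed = 0.238 × 465 = 110.7 mol = 2ξ₁ + 2ξ₂.
Selectivity: 1ξ₁ / (1ξ₂) = 3.81 → ξ₁ = 3.81 ξ₂.
Substitute: (2·3.81 + 2) ξ₂ = 110.7 → ξ₂ = 11.5 mol, ξ₁ = 43.83 mol.
Outlet amounts (n = n₀ + Σ ν·ξ):
  A: 465 − 2(43.83) − 2(11.5) = 354.3
  F: 1910 − 3(43.83) − 1(11.5) = 1767
  D: 0 + 1(43.83) = 43.83
  B: 0 + 1(11.5) = 11.5

1770 mol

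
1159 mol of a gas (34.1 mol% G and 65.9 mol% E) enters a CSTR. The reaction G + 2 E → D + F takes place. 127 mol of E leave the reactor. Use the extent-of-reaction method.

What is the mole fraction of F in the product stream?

For E: n = n₀ − 2ξ → 127 = 763.8 − 2ξ, giving ξ = 318.4 mol.
Outlet amounts (n = n₀ + ν ξ):
  G: 395.2 − 1(318.4) = 76.83
  E: 763.8 − 2(318.4) = 127
  D: 0 + 1(318.4) = 318.4
  F: 0 + 1(318.4) = 318.4
Total out = 840.6 mol; y_F = 318.4 / 840.6 = 0.3788.

0.379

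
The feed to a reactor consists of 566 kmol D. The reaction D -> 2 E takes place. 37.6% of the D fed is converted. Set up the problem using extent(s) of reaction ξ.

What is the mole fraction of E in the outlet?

D reacted = 0.376 × 566 = 212.8 kmol; ν_D = −1, so ξ = 212.8/1 = 212.8 kmol.
Outlet amounts (n = n₀ + ν ξ):
  D: 566 − 1(212.8) = 353.2
  E: 0 + 2(212.8) = 425.6
Total out = 778.8 kmol; y_E = 425.6 / 778.8 = 0.5465.

0.547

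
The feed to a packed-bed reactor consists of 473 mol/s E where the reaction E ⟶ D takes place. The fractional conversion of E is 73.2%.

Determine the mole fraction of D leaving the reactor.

E reacted = 0.732 × 473 = 346.2 mol/s; ν_E = −1, so ξ = 346.2/1 = 346.2 mol/s.
Outlet amounts (n = n₀ + ν ξ):
  E: 473 − 1(346.2) = 126.8
  D: 0 + 1(346.2) = 346.2
Total out = 473 mol/s; y_D = 346.2 / 473 = 0.732.

0.732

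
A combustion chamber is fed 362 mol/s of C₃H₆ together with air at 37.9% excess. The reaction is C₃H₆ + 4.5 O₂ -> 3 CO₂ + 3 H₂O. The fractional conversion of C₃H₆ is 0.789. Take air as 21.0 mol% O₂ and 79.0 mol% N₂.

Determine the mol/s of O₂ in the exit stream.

961 mol/s

Stoichiometric O₂ = 4.5 × 362 = 1629 mol/s; O₂ fed = 1629 × 1.379 = 2246 mol/s.
N₂ fed = 2246 × 79/21 = 8451 mol/s.
Fuel reacted = 0.789 × 362 → ξ = 285.6 mol/s.
Outlet (n = n₀ + ν ξ):
  C₃H₆: 362 − 1(285.6) = 76.38
  O₂: 2246 − 4.5(285.6) = 961.1
  N₂: 8451 (inert)
  CO₂: 0 + 3(285.6) = 856.9
  H₂O: 0 + 3(285.6) = 856.9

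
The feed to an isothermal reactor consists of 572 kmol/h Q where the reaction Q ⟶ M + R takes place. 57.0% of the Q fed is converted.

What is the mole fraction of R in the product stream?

0.363

Q reacted = 0.57 × 572 = 326 kmol/h; ν_Q = −1, so ξ = 326/1 = 326 kmol/h.
Outlet amounts (n = n₀ + ν ξ):
  Q: 572 − 1(326) = 246
  M: 0 + 1(326) = 326
  R: 0 + 1(326) = 326
Total out = 898 kmol/h; y_R = 326 / 898 = 0.3631.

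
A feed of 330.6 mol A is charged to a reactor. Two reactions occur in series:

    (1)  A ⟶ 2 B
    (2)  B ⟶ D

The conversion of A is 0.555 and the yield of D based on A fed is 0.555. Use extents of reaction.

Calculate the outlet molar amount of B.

Conversion of A: A consumed = 1ξ₁ = 0.555 × 330.6 → ξ₁ = 183.5 mol.
Yield of D: 1ξ₂ / 330.6 = 0.555 → ξ₂ = 183.5 mol.
Outlet amounts (n = n₀ + Σ ν·ξ):
  A: 330.6 − 1(183.5) = 147.1
  B: 0 + 2(183.5) − 1(183.5) = 183.5
  D: 0 + 1(183.5) = 183.5

183 mol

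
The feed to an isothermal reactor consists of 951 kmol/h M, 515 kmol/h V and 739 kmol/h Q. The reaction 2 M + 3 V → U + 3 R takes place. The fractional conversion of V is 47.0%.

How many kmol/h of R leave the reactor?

242 kmol/h

V reacted = 0.47 × 515 = 242 kmol/h; ν_V = −3, so ξ = 242/3 = 80.68 kmol/h.
Outlet amounts (n = n₀ + ν ξ):
  M: 951 − 2(80.68) = 789.6
  V: 515 − 3(80.68) = 273
  U: 0 + 1(80.68) = 80.68
  R: 0 + 3(80.68) = 242
  Q: 739 (inert)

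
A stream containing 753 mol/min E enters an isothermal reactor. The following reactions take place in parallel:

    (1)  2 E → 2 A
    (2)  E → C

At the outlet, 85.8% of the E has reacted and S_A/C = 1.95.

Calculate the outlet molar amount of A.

Conversion of E: E consumed = 0.858 × 753 = 646.1 mol/min = 2ξ₁ + 1ξ₂.
Selectivity: 2ξ₁ / (1ξ₂) = 1.95 → ξ₁ = 0.975 ξ₂.
Substitute: (2·0.975 + 1) ξ₂ = 646.1 → ξ₂ = 219 mol/min, ξ₁ = 213.5 mol/min.
Outlet amounts (n = n₀ + Σ ν·ξ):
  E: 753 − 2(213.5) − 1(219) = 106.9
  A: 0 + 2(213.5) = 427.1
  C: 0 + 1(219) = 219

427 mol/min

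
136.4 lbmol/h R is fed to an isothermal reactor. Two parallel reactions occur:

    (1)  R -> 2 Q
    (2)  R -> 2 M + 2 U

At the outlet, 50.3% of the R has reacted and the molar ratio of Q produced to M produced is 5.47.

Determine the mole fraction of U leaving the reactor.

Conversion of R: R consumed = 0.503 × 136.4 = 68.61 lbmol/h = 1ξ₁ + 1ξ₂.
Selectivity: 2ξ₁ / (2ξ₂) = 5.47 → ξ₁ = 5.47 ξ₂.
Substitute: (1·5.47 + 1) ξ₂ = 68.61 → ξ₂ = 10.6 lbmol/h, ξ₁ = 58 lbmol/h.
Outlet amounts (n = n₀ + Σ ν·ξ):
  R: 136.4 − 1(58) − 1(10.6) = 67.79
  Q: 0 + 2(58) = 116
  M: 0 + 2(10.6) = 21.21
  U: 0 + 2(10.6) = 21.21
Total out = 226.2 lbmol/h; y_U = 21.21 / 226.2 = 0.09375.

0.0938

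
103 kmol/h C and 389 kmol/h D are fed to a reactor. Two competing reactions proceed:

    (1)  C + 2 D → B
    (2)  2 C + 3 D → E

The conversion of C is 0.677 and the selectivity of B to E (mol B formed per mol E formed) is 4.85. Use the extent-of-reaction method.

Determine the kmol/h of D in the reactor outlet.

260 kmol/h

Conversion of C: C consumed = 0.677 × 103 = 69.73 kmol/h = 1ξ₁ + 2ξ₂.
Selectivity: 1ξ₁ / (1ξ₂) = 4.85 → ξ₁ = 4.85 ξ₂.
Substitute: (1·4.85 + 2) ξ₂ = 69.73 → ξ₂ = 10.18 kmol/h, ξ₁ = 49.37 kmol/h.
Outlet amounts (n = n₀ + Σ ν·ξ):
  C: 103 − 1(49.37) − 2(10.18) = 33.27
  D: 389 − 2(49.37) − 3(10.18) = 259.7
  B: 0 + 1(49.37) = 49.37
  E: 0 + 1(10.18) = 10.18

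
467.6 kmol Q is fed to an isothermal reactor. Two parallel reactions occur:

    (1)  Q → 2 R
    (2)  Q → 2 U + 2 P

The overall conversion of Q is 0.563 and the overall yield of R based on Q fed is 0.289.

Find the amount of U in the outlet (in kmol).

Yield of R: 2ξ₁ / 467.6 = 0.289 → ξ₁ = 67.57 kmol.
Conversion of Q: 1ξ₁ + 1ξ₂ = 0.563 × 467.6 = 263.3 → ξ₂ = 195.7 kmol.
Outlet amounts (n = n₀ + Σ ν·ξ):
  Q: 467.6 − 1(67.57) − 1(195.7) = 204.3
  R: 0 + 2(67.57) = 135.1
  U: 0 + 2(195.7) = 391.4
  P: 0 + 2(195.7) = 391.4

391 kmol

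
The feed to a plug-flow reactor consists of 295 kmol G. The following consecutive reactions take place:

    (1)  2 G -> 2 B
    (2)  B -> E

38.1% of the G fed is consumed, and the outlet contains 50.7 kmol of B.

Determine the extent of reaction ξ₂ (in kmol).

ξ₂ = 61.7 kmol

Conversion of G: G consumed = 2ξ₁ = 0.381 × 295 → ξ₁ = 56.2 kmol.
B balance: n_B = 0 + 2ξ₁ − 1ξ₂ = 50.7 → ξ₂ = (2·56.2 − 50.7)/1 = 61.69 kmol.
Outlet amounts (n = n₀ + Σ ν·ξ):
  G: 295 − 2(56.2) = 182.6
  B: 0 + 2(56.2) − 1(61.69) = 50.7
  E: 0 + 1(61.69) = 61.69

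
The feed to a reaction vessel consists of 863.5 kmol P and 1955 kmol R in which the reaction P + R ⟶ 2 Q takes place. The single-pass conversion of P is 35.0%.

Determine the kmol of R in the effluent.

1650 kmol

P reacted = 0.35 × 863.5 = 302.2 kmol; ν_P = −1, so ξ = 302.2/1 = 302.2 kmol.
Outlet amounts (n = n₀ + ν ξ):
  P: 863.5 − 1(302.2) = 561.3
  R: 1955 − 1(302.2) = 1653
  Q: 0 + 2(302.2) = 604.4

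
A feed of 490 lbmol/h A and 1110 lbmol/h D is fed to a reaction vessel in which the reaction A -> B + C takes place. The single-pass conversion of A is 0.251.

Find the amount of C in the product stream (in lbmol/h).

123 lbmol/h

A reacted = 0.251 × 490 = 123 lbmol/h; ν_A = −1, so ξ = 123/1 = 123 lbmol/h.
Outlet amounts (n = n₀ + ν ξ):
  A: 490 − 1(123) = 367
  B: 0 + 1(123) = 123
  C: 0 + 1(123) = 123
  D: 1110 (inert)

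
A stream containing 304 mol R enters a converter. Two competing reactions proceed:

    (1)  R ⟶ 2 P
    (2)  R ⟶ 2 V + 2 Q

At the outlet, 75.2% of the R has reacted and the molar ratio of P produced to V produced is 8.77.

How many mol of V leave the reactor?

Conversion of R: R consumed = 0.752 × 304 = 228.6 mol = 1ξ₁ + 1ξ₂.
Selectivity: 2ξ₁ / (2ξ₂) = 8.77 → ξ₁ = 8.77 ξ₂.
Substitute: (1·8.77 + 1) ξ₂ = 228.6 → ξ₂ = 23.4 mol, ξ₁ = 205.2 mol.
Outlet amounts (n = n₀ + Σ ν·ξ):
  R: 304 − 1(205.2) − 1(23.4) = 75.39
  P: 0 + 2(205.2) = 410.4
  V: 0 + 2(23.4) = 46.8
  Q: 0 + 2(23.4) = 46.8

46.8 mol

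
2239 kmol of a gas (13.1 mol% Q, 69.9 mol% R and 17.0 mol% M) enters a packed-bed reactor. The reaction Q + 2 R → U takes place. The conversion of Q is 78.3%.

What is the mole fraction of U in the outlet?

Q reacted = 0.783 × 293.3 = 229.7 kmol; ν_Q = −1, so ξ = 229.7/1 = 229.7 kmol.
Outlet amounts (n = n₀ + ν ξ):
  Q: 293.3 − 1(229.7) = 63.65
  R: 1565 − 2(229.7) = 1106
  U: 0 + 1(229.7) = 229.7
  M: 380.6 (inert)
Total out = 1780 kmol; y_U = 229.7 / 1780 = 0.129.

0.129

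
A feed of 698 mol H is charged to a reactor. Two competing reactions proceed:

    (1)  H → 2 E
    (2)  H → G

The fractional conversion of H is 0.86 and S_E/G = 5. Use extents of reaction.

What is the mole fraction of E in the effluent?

Conversion of H: H consumed = 0.86 × 698 = 600.3 mol = 1ξ₁ + 1ξ₂.
Selectivity: 2ξ₁ / (1ξ₂) = 5 → ξ₁ = 2.5 ξ₂.
Substitute: (1·2.5 + 1) ξ₂ = 600.3 → ξ₂ = 171.5 mol, ξ₁ = 428.8 mol.
Outlet amounts (n = n₀ + Σ ν·ξ):
  H: 698 − 1(428.8) − 1(171.5) = 97.72
  E: 0 + 2(428.8) = 857.5
  G: 0 + 1(171.5) = 171.5
Total out = 1127 mol; y_E = 857.5 / 1127 = 0.7611.

0.761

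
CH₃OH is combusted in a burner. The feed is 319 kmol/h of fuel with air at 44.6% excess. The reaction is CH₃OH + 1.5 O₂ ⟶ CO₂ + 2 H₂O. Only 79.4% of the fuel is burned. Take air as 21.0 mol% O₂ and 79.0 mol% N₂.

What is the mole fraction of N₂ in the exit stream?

Stoichiometric O₂ = 1.5 × 319 = 478.5 kmol/h; O₂ fed = 478.5 × 1.446 = 691.9 kmol/h.
N₂ fed = 691.9 × 79/21 = 2603 kmol/h.
Fuel reacted = 0.794 × 319 → ξ = 253.3 kmol/h.
Outlet (n = n₀ + ν ξ):
  CH₃OH: 319 − 1(253.3) = 65.71
  O₂: 691.9 − 1.5(253.3) = 312
  N₂: 2603 (inert)
  CO₂: 0 + 1(253.3) = 253.3
  H₂O: 0 + 2(253.3) = 506.6
Total out = 3740 kmol/h; y_N₂ = 2603 / 3740 = 0.6959.

0.696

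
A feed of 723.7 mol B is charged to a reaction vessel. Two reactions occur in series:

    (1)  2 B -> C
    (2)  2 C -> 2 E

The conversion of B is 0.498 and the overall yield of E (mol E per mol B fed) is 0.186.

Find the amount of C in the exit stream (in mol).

Conversion of B: B consumed = 2ξ₁ = 0.498 × 723.7 → ξ₁ = 180.2 mol.
Yield of E: 2ξ₂ / 723.7 = 0.186 → ξ₂ = 67.3 mol.
Outlet amounts (n = n₀ + Σ ν·ξ):
  B: 723.7 − 2(180.2) = 363.3
  C: 0 + 1(180.2) − 2(67.3) = 45.59
  E: 0 + 2(67.3) = 134.6

45.6 mol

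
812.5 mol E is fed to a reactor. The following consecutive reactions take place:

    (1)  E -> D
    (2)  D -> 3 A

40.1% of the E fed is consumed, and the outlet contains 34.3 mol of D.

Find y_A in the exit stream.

0.627

Conversion of E: E consumed = 1ξ₁ = 0.401 × 812.5 → ξ₁ = 325.8 mol.
D balance: n_D = 0 + 1ξ₁ − 1ξ₂ = 34.3 → ξ₂ = (1·325.8 − 34.3)/1 = 291.5 mol.
Outlet amounts (n = n₀ + Σ ν·ξ):
  E: 812.5 − 1(325.8) = 486.7
  D: 0 + 1(325.8) − 1(291.5) = 34.3
  A: 0 + 3(291.5) = 874.5
Total out = 1396 mol; y_A = 874.5 / 1396 = 0.6267.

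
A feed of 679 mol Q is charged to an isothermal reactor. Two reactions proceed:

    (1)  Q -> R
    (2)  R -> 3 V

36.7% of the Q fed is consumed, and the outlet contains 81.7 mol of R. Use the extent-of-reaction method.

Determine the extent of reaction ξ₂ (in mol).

ξ₂ = 167 mol

Conversion of Q: Q consumed = 1ξ₁ = 0.367 × 679 → ξ₁ = 249.2 mol.
R balance: n_R = 0 + 1ξ₁ − 1ξ₂ = 81.7 → ξ₂ = (1·249.2 − 81.7)/1 = 167.5 mol.
Outlet amounts (n = n₀ + Σ ν·ξ):
  Q: 679 − 1(249.2) = 429.8
  R: 0 + 1(249.2) − 1(167.5) = 81.7
  V: 0 + 3(167.5) = 502.5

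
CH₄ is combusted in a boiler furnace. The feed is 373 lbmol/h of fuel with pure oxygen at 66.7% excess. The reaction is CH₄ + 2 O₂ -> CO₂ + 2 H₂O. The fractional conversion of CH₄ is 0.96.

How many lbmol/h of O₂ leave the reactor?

527 lbmol/h

Stoichiometric O₂ = 2 × 373 = 746 lbmol/h; O₂ fed = 746 × 1.667 = 1244 lbmol/h.
Fuel reacted = 0.96 × 373 → ξ = 358.1 lbmol/h.
Outlet (n = n₀ + ν ξ):
  CH₄: 373 − 1(358.1) = 14.92
  O₂: 1244 − 2(358.1) = 527.4
  CO₂: 0 + 1(358.1) = 358.1
  H₂O: 0 + 2(358.1) = 716.2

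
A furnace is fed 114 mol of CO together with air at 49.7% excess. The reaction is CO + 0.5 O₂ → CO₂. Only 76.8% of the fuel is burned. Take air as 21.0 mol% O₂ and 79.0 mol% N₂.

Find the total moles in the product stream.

477 mol

Stoichiometric O₂ = 0.5 × 114 = 57 mol; O₂ fed = 57 × 1.497 = 85.33 mol.
N₂ fed = 85.33 × 79/21 = 321 mol.
Fuel reacted = 0.768 × 114 → ξ = 87.55 mol.
Outlet (n = n₀ + ν ξ):
  CO: 114 − 1(87.55) = 26.45
  O₂: 85.33 − 0.5(87.55) = 41.55
  N₂: 321 (inert)
  CO₂: 0 + 1(87.55) = 87.55
Total out = 26.45 + 41.55 + 321 + 87.55 = 476.6 mol.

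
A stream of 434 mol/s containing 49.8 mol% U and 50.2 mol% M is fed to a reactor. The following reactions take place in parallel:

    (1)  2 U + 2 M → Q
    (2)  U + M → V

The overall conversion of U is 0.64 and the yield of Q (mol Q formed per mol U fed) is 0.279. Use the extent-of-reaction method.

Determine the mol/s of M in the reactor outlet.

Yield of Q: 1ξ₁ / 216.1 = 0.279 → ξ₁ = 60.3 mol/s.
Conversion of U: 2ξ₁ + 1ξ₂ = 0.64 × 216.1 = 138.3 → ξ₂ = 17.72 mol/s.
Outlet amounts (n = n₀ + Σ ν·ξ):
  U: 216.1 − 2(60.3) − 1(17.72) = 77.81
  M: 217.9 − 2(60.3) − 1(17.72) = 79.54
  Q: 0 + 1(60.3) = 60.3
  V: 0 + 1(17.72) = 17.72

79.5 mol/s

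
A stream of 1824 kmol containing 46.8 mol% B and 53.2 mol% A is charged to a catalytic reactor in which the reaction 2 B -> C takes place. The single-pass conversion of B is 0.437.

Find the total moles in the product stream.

1640 kmol

B reacted = 0.437 × 853.6 = 373 kmol; ν_B = −2, so ξ = 373/2 = 186.5 kmol.
Outlet amounts (n = n₀ + ν ξ):
  B: 853.6 − 2(186.5) = 480.6
  C: 0 + 1(186.5) = 186.5
  A: 970.4 (inert)
Total out = 480.6 + 186.5 + 970.4 = 1637 kmol.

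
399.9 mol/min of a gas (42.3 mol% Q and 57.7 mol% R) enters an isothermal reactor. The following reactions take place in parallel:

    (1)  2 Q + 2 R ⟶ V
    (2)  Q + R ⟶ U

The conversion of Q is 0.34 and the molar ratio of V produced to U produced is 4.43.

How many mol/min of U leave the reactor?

5.83 mol/min

Conversion of Q: Q consumed = 0.34 × 169.2 = 57.51 mol/min = 2ξ₁ + 1ξ₂.
Selectivity: 1ξ₁ / (1ξ₂) = 4.43 → ξ₁ = 4.43 ξ₂.
Substitute: (2·4.43 + 1) ξ₂ = 57.51 → ξ₂ = 5.833 mol/min, ξ₁ = 25.84 mol/min.
Outlet amounts (n = n₀ + Σ ν·ξ):
  Q: 169.2 − 2(25.84) − 1(5.833) = 111.6
  R: 230.7 − 2(25.84) − 1(5.833) = 173.2
  V: 0 + 1(25.84) = 25.84
  U: 0 + 1(5.833) = 5.833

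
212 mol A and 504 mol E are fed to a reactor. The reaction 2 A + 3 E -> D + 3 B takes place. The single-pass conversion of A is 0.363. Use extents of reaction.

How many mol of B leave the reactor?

A reacted = 0.363 × 212 = 76.96 mol; ν_A = −2, so ξ = 76.96/2 = 38.48 mol.
Outlet amounts (n = n₀ + ν ξ):
  A: 212 − 2(38.48) = 135
  E: 504 − 3(38.48) = 388.6
  D: 0 + 1(38.48) = 38.48
  B: 0 + 3(38.48) = 115.4

115 mol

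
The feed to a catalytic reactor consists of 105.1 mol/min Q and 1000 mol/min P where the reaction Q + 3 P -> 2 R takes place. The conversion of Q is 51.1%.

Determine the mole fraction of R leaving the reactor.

Q reacted = 0.511 × 105.1 = 53.71 mol/min; ν_Q = −1, so ξ = 53.71/1 = 53.71 mol/min.
Outlet amounts (n = n₀ + ν ξ):
  Q: 105.1 − 1(53.71) = 51.39
  P: 1000 − 3(53.71) = 838.9
  R: 0 + 2(53.71) = 107.4
Total out = 997.7 mol/min; y_R = 107.4 / 997.7 = 0.1077.

0.108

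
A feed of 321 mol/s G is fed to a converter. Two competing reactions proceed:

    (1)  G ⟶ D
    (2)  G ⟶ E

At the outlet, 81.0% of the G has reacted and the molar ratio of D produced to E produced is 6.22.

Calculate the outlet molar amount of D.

224 mol/s

Conversion of G: G consumed = 0.81 × 321 = 260 mol/s = 1ξ₁ + 1ξ₂.
Selectivity: 1ξ₁ / (1ξ₂) = 6.22 → ξ₁ = 6.22 ξ₂.
Substitute: (1·6.22 + 1) ξ₂ = 260 → ξ₂ = 36.01 mol/s, ξ₁ = 224 mol/s.
Outlet amounts (n = n₀ + Σ ν·ξ):
  G: 321 − 1(224) − 1(36.01) = 60.99
  D: 0 + 1(224) = 224
  E: 0 + 1(36.01) = 36.01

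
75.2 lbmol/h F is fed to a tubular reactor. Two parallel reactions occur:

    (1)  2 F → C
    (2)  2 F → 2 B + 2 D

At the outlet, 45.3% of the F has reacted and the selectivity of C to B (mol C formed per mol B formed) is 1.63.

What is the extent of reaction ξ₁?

ξ₁ = 13 lbmol/h

Conversion of F: F consumed = 0.453 × 75.2 = 34.07 lbmol/h = 2ξ₁ + 2ξ₂.
Selectivity: 1ξ₁ / (2ξ₂) = 1.63 → ξ₁ = 3.26 ξ₂.
Substitute: (2·3.26 + 2) ξ₂ = 34.07 → ξ₂ = 3.998 lbmol/h, ξ₁ = 13.03 lbmol/h.
Outlet amounts (n = n₀ + Σ ν·ξ):
  F: 75.2 − 2(13.03) − 2(3.998) = 41.13
  C: 0 + 1(13.03) = 13.03
  B: 0 + 2(3.998) = 7.997
  D: 0 + 2(3.998) = 7.997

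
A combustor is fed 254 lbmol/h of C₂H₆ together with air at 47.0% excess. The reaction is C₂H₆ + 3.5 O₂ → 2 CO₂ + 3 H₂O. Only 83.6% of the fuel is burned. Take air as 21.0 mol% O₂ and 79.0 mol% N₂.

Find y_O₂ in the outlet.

0.0856

Stoichiometric O₂ = 3.5 × 254 = 889 lbmol/h; O₂ fed = 889 × 1.470 = 1307 lbmol/h.
N₂ fed = 1307 × 79/21 = 4916 lbmol/h.
Fuel reacted = 0.836 × 254 → ξ = 212.3 lbmol/h.
Outlet (n = n₀ + ν ξ):
  C₂H₆: 254 − 1(212.3) = 41.66
  O₂: 1307 − 3.5(212.3) = 563.6
  N₂: 4916 (inert)
  CO₂: 0 + 2(212.3) = 424.7
  H₂O: 0 + 3(212.3) = 637
Total out = 6583 lbmol/h; y_O₂ = 563.6 / 6583 = 0.08562.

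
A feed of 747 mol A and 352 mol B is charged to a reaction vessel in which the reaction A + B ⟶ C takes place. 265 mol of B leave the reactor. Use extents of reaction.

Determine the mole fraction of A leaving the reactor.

0.652

For B: n = n₀ − 1ξ → 265 = 352 − 1ξ, giving ξ = 87 mol.
Outlet amounts (n = n₀ + ν ξ):
  A: 747 − 1(87) = 660
  B: 352 − 1(87) = 265
  C: 0 + 1(87) = 87
Total out = 1012 mol; y_A = 660 / 1012 = 0.6522.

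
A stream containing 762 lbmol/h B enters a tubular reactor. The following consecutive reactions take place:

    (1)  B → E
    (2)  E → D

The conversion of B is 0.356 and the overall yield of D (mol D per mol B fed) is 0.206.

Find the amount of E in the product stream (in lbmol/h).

Conversion of B: B consumed = 1ξ₁ = 0.356 × 762 → ξ₁ = 271.3 lbmol/h.
Yield of D: 1ξ₂ / 762 = 0.206 → ξ₂ = 157 lbmol/h.
Outlet amounts (n = n₀ + Σ ν·ξ):
  B: 762 − 1(271.3) = 490.7
  E: 0 + 1(271.3) − 1(157) = 114.3
  D: 0 + 1(157) = 157

114 lbmol/h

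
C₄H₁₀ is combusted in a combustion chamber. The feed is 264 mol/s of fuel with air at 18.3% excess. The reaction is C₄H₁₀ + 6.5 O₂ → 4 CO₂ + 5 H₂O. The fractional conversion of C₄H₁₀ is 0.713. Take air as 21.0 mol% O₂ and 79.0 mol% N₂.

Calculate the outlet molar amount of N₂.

Stoichiometric O₂ = 6.5 × 264 = 1716 mol/s; O₂ fed = 1716 × 1.183 = 2030 mol/s.
N₂ fed = 2030 × 79/21 = 7637 mol/s.
Fuel reacted = 0.713 × 264 → ξ = 188.2 mol/s.
Outlet (n = n₀ + ν ξ):
  C₄H₁₀: 264 − 1(188.2) = 75.77
  O₂: 2030 − 6.5(188.2) = 806.5
  N₂: 7637 (inert)
  CO₂: 0 + 4(188.2) = 752.9
  H₂O: 0 + 5(188.2) = 941.2

7640 mol/s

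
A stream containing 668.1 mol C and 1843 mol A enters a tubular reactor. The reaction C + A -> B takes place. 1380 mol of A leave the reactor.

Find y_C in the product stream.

For A: n = n₀ − 1ξ → 1380 = 1843 − 1ξ, giving ξ = 463 mol.
Outlet amounts (n = n₀ + ν ξ):
  C: 668.1 − 1(463) = 205.1
  A: 1843 − 1(463) = 1380
  B: 0 + 1(463) = 463
Total out = 2048 mol; y_C = 205.1 / 2048 = 0.1001.

0.1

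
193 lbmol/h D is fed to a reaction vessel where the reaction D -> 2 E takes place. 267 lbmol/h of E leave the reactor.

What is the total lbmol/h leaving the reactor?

For E: n = n₀ + 2ξ → 267 = 0 + 2ξ, giving ξ = 133.5 lbmol/h.
Outlet amounts (n = n₀ + ν ξ):
  D: 193 − 1(133.5) = 59.5
  E: 0 + 2(133.5) = 267
Total out = 59.5 + 267 = 326.5 lbmol/h.

326 lbmol/h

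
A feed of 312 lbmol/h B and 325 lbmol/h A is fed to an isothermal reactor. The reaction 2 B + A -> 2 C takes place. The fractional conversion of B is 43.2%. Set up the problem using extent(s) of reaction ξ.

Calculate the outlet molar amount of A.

B reacted = 0.432 × 312 = 134.8 lbmol/h; ν_B = −2, so ξ = 134.8/2 = 67.39 lbmol/h.
Outlet amounts (n = n₀ + ν ξ):
  B: 312 − 2(67.39) = 177.2
  A: 325 − 1(67.39) = 257.6
  C: 0 + 2(67.39) = 134.8

258 lbmol/h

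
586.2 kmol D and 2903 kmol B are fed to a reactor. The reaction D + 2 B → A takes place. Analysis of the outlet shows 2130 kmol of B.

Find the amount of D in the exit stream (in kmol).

200 kmol

For B: n = n₀ − 2ξ → 2130 = 2903 − 2ξ, giving ξ = 386.5 kmol.
Outlet amounts (n = n₀ + ν ξ):
  D: 586.2 − 1(386.5) = 199.7
  B: 2903 − 2(386.5) = 2130
  A: 0 + 1(386.5) = 386.5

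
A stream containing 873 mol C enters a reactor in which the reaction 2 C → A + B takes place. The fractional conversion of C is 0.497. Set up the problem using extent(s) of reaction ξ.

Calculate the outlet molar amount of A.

217 mol

C reacted = 0.497 × 873 = 433.9 mol; ν_C = −2, so ξ = 433.9/2 = 216.9 mol.
Outlet amounts (n = n₀ + ν ξ):
  C: 873 − 2(216.9) = 439.1
  A: 0 + 1(216.9) = 216.9
  B: 0 + 1(216.9) = 216.9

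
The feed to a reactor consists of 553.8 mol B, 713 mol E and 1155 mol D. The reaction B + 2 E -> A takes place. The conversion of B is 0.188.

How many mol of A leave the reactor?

104 mol

B reacted = 0.188 × 553.8 = 104.1 mol; ν_B = −1, so ξ = 104.1/1 = 104.1 mol.
Outlet amounts (n = n₀ + ν ξ):
  B: 553.8 − 1(104.1) = 449.7
  E: 713 − 2(104.1) = 504.8
  A: 0 + 1(104.1) = 104.1
  D: 1155 (inert)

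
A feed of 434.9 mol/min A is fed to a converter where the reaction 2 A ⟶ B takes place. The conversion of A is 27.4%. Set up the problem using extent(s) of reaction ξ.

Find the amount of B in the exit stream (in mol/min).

A reacted = 0.274 × 434.9 = 119.2 mol/min; ν_A = −2, so ξ = 119.2/2 = 59.58 mol/min.
Outlet amounts (n = n₀ + ν ξ):
  A: 434.9 − 2(59.58) = 315.7
  B: 0 + 1(59.58) = 59.58

59.6 mol/min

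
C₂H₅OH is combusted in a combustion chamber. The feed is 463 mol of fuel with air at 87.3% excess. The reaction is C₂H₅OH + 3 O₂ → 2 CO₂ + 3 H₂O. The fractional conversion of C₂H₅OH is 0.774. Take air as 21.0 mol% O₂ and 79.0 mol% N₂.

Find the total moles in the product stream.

13200 mol

Stoichiometric O₂ = 3 × 463 = 1389 mol; O₂ fed = 1389 × 1.873 = 2602 mol.
N₂ fed = 2602 × 79/21 = 9787 mol.
Fuel reacted = 0.774 × 463 → ξ = 358.4 mol.
Outlet (n = n₀ + ν ξ):
  C₂H₅OH: 463 − 1(358.4) = 104.6
  O₂: 2602 − 3(358.4) = 1527
  N₂: 9787 (inert)
  CO₂: 0 + 2(358.4) = 716.7
  H₂O: 0 + 3(358.4) = 1075
Total out = 104.6 + 1527 + 9787 + 716.7 + 1075 = 13210 mol.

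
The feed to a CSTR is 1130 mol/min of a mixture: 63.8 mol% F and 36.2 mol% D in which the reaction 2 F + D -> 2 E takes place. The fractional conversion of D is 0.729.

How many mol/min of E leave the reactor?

D reacted = 0.729 × 409.1 = 298.2 mol/min; ν_D = −1, so ξ = 298.2/1 = 298.2 mol/min.
Outlet amounts (n = n₀ + ν ξ):
  F: 720.9 − 2(298.2) = 124.5
  D: 409.1 − 1(298.2) = 110.9
  E: 0 + 2(298.2) = 596.4

596 mol/min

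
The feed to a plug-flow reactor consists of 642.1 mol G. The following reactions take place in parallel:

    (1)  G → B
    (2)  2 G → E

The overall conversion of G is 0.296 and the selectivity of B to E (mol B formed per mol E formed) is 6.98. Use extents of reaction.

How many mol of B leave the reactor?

Conversion of G: G consumed = 0.296 × 642.1 = 190.1 mol = 1ξ₁ + 2ξ₂.
Selectivity: 1ξ₁ / (1ξ₂) = 6.98 → ξ₁ = 6.98 ξ₂.
Substitute: (1·6.98 + 2) ξ₂ = 190.1 → ξ₂ = 21.16 mol, ξ₁ = 147.7 mol.
Outlet amounts (n = n₀ + Σ ν·ξ):
  G: 642.1 − 1(147.7) − 2(21.16) = 452
  B: 0 + 1(147.7) = 147.7
  E: 0 + 1(21.16) = 21.16

148 mol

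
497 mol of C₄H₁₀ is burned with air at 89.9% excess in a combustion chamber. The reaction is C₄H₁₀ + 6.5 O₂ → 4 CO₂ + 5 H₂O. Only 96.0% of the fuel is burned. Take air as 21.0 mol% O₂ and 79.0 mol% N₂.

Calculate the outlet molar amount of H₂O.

2390 mol

Stoichiometric O₂ = 6.5 × 497 = 3230 mol; O₂ fed = 3230 × 1.899 = 6135 mol.
N₂ fed = 6135 × 79/21 = 23080 mol.
Fuel reacted = 0.96 × 497 → ξ = 477.1 mol.
Outlet (n = n₀ + ν ξ):
  C₄H₁₀: 497 − 1(477.1) = 19.88
  O₂: 6135 − 6.5(477.1) = 3033
  N₂: 23080 (inert)
  CO₂: 0 + 4(477.1) = 1908
  H₂O: 0 + 5(477.1) = 2386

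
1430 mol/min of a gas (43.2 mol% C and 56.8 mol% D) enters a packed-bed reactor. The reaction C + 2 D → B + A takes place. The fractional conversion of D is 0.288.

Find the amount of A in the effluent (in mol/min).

117 mol/min

D reacted = 0.288 × 812.2 = 233.9 mol/min; ν_D = −2, so ξ = 233.9/2 = 117 mol/min.
Outlet amounts (n = n₀ + ν ξ):
  C: 617.8 − 1(117) = 500.8
  D: 812.2 − 2(117) = 578.3
  B: 0 + 1(117) = 117
  A: 0 + 1(117) = 117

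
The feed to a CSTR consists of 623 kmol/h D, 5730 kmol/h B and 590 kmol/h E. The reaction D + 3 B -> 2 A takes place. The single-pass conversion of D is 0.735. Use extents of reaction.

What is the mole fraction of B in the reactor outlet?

D reacted = 0.735 × 623 = 457.9 kmol/h; ν_D = −1, so ξ = 457.9/1 = 457.9 kmol/h.
Outlet amounts (n = n₀ + ν ξ):
  D: 623 − 1(457.9) = 165.1
  B: 5730 − 3(457.9) = 4356
  A: 0 + 2(457.9) = 915.8
  E: 590 (inert)
Total out = 6027 kmol/h; y_B = 4356 / 6027 = 0.7228.

0.723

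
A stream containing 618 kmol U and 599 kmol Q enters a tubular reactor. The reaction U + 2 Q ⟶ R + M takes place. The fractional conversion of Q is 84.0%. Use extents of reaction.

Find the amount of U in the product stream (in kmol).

366 kmol

Q reacted = 0.84 × 599 = 503.2 kmol; ν_Q = −2, so ξ = 503.2/2 = 251.6 kmol.
Outlet amounts (n = n₀ + ν ξ):
  U: 618 − 1(251.6) = 366.4
  Q: 599 − 2(251.6) = 95.84
  R: 0 + 1(251.6) = 251.6
  M: 0 + 1(251.6) = 251.6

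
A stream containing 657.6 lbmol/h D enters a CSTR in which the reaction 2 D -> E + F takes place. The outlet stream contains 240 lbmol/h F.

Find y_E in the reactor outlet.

0.365

For F: n = n₀ + 1ξ → 240 = 0 + 1ξ, giving ξ = 240 lbmol/h.
Outlet amounts (n = n₀ + ν ξ):
  D: 657.6 − 2(240) = 177.6
  E: 0 + 1(240) = 240
  F: 0 + 1(240) = 240
Total out = 657.6 lbmol/h; y_E = 240 / 657.6 = 0.365.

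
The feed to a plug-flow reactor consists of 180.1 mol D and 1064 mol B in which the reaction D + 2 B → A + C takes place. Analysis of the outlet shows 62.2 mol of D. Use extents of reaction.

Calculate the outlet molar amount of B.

For D: n = n₀ − 1ξ → 62.2 = 180.1 − 1ξ, giving ξ = 117.9 mol.
Outlet amounts (n = n₀ + ν ξ):
  D: 180.1 − 1(117.9) = 62.2
  B: 1064 − 2(117.9) = 828.2
  A: 0 + 1(117.9) = 117.9
  C: 0 + 1(117.9) = 117.9

828 mol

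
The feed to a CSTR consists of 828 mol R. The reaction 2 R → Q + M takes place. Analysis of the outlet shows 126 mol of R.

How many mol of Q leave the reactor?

351 mol

For R: n = n₀ − 2ξ → 126 = 828 − 2ξ, giving ξ = 351 mol.
Outlet amounts (n = n₀ + ν ξ):
  R: 828 − 2(351) = 126
  Q: 0 + 1(351) = 351
  M: 0 + 1(351) = 351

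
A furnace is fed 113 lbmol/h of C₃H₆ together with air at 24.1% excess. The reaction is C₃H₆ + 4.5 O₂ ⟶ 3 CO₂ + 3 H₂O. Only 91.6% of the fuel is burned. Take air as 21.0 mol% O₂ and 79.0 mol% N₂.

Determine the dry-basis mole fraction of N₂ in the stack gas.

0.83

Stoichiometric O₂ = 4.5 × 113 = 508.5 lbmol/h; O₂ fed = 508.5 × 1.241 = 631 lbmol/h.
N₂ fed = 631 × 79/21 = 2374 lbmol/h.
Fuel reacted = 0.916 × 113 → ξ = 103.5 lbmol/h.
Outlet (n = n₀ + ν ξ):
  C₃H₆: 113 − 1(103.5) = 9.492
  O₂: 631 − 4.5(103.5) = 165.3
  N₂: 2374 (inert)
  CO₂: 0 + 3(103.5) = 310.5
  H₂O: 0 + 3(103.5) = 310.5
Dry total = 2859 lbmol/h; y_N₂ (dry) = 2374 / 2859 = 0.8303.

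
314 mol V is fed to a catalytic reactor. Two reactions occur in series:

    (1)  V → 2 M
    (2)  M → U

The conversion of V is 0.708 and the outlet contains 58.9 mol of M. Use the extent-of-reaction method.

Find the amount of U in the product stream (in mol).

386 mol

Conversion of V: V consumed = 1ξ₁ = 0.708 × 314 → ξ₁ = 222.3 mol.
M balance: n_M = 0 + 2ξ₁ − 1ξ₂ = 58.9 → ξ₂ = (2·222.3 − 58.9)/1 = 385.7 mol.
Outlet amounts (n = n₀ + Σ ν·ξ):
  V: 314 − 1(222.3) = 91.69
  M: 0 + 2(222.3) − 1(385.7) = 58.9
  U: 0 + 1(385.7) = 385.7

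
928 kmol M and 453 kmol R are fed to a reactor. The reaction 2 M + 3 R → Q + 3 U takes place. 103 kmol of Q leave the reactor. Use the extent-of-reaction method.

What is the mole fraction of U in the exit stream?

For Q: n = n₀ + 1ξ → 103 = 0 + 1ξ, giving ξ = 103 kmol.
Outlet amounts (n = n₀ + ν ξ):
  M: 928 − 2(103) = 722
  R: 453 − 3(103) = 144
  Q: 0 + 1(103) = 103
  U: 0 + 3(103) = 309
Total out = 1278 kmol; y_U = 309 / 1278 = 0.2418.

0.242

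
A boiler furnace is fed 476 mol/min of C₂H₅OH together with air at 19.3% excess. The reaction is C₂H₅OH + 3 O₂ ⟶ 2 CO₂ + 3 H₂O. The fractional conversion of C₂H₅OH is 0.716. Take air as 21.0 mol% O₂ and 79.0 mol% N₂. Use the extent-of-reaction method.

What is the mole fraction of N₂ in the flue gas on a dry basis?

0.811

Stoichiometric O₂ = 3 × 476 = 1428 mol/min; O₂ fed = 1428 × 1.193 = 1704 mol/min.
N₂ fed = 1704 × 79/21 = 6409 mol/min.
Fuel reacted = 0.716 × 476 → ξ = 340.8 mol/min.
Outlet (n = n₀ + ν ξ):
  C₂H₅OH: 476 − 1(340.8) = 135.2
  O₂: 1704 − 3(340.8) = 681.2
  N₂: 6409 (inert)
  CO₂: 0 + 2(340.8) = 681.6
  H₂O: 0 + 3(340.8) = 1022
Dry total = 7907 mol/min; y_N₂ (dry) = 6409 / 7907 = 0.8105.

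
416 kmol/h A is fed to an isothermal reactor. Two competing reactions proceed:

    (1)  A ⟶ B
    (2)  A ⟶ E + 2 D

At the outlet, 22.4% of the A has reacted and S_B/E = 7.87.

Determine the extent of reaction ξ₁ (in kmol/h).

Conversion of A: A consumed = 0.224 × 416 = 93.18 kmol/h = 1ξ₁ + 1ξ₂.
Selectivity: 1ξ₁ / (1ξ₂) = 7.87 → ξ₁ = 7.87 ξ₂.
Substitute: (1·7.87 + 1) ξ₂ = 93.18 → ξ₂ = 10.51 kmol/h, ξ₁ = 82.68 kmol/h.
Outlet amounts (n = n₀ + Σ ν·ξ):
  A: 416 − 1(82.68) − 1(10.51) = 322.8
  B: 0 + 1(82.68) = 82.68
  E: 0 + 1(10.51) = 10.51
  D: 0 + 2(10.51) = 21.01

ξ₁ = 82.7 kmol/h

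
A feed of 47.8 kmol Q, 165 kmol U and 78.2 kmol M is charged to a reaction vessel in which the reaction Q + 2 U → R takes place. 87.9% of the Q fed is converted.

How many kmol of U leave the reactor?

81 kmol

Q reacted = 0.879 × 47.8 = 42.02 kmol; ν_Q = −1, so ξ = 42.02/1 = 42.02 kmol.
Outlet amounts (n = n₀ + ν ξ):
  Q: 47.8 − 1(42.02) = 5.784
  U: 165 − 2(42.02) = 80.97
  R: 0 + 1(42.02) = 42.02
  M: 78.2 (inert)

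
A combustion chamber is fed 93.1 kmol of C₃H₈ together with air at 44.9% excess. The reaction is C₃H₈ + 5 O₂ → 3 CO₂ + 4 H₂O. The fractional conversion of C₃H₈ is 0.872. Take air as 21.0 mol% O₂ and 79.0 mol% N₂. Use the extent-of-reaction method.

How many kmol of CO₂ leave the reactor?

Stoichiometric O₂ = 5 × 93.1 = 465.5 kmol; O₂ fed = 465.5 × 1.449 = 674.5 kmol.
N₂ fed = 674.5 × 79/21 = 2537 kmol.
Fuel reacted = 0.872 × 93.1 → ξ = 81.18 kmol.
Outlet (n = n₀ + ν ξ):
  C₃H₈: 93.1 − 1(81.18) = 11.92
  O₂: 674.5 − 5(81.18) = 268.6
  N₂: 2537 (inert)
  CO₂: 0 + 3(81.18) = 243.5
  H₂O: 0 + 4(81.18) = 324.7

244 kmol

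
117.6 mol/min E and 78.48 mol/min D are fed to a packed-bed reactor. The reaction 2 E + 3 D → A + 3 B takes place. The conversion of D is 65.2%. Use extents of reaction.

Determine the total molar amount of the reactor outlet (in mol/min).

179 mol/min

D reacted = 0.652 × 78.48 = 51.17 mol/min; ν_D = −3, so ξ = 51.17/3 = 17.06 mol/min.
Outlet amounts (n = n₀ + ν ξ):
  E: 117.6 − 2(17.06) = 83.49
  D: 78.48 − 3(17.06) = 27.31
  A: 0 + 1(17.06) = 17.06
  B: 0 + 3(17.06) = 51.17
Total out = 83.49 + 27.31 + 17.06 + 51.17 = 179 mol/min.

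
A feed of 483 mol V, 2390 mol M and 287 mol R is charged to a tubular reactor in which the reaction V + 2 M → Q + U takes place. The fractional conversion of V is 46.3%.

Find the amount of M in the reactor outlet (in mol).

V reacted = 0.463 × 483 = 223.6 mol; ν_V = −1, so ξ = 223.6/1 = 223.6 mol.
Outlet amounts (n = n₀ + ν ξ):
  V: 483 − 1(223.6) = 259.4
  M: 2390 − 2(223.6) = 1943
  Q: 0 + 1(223.6) = 223.6
  U: 0 + 1(223.6) = 223.6
  R: 287 (inert)

1940 mol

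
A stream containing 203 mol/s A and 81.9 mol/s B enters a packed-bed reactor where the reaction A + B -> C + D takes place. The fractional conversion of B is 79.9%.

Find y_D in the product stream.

B reacted = 0.799 × 81.9 = 65.44 mol/s; ν_B = −1, so ξ = 65.44/1 = 65.44 mol/s.
Outlet amounts (n = n₀ + ν ξ):
  A: 203 − 1(65.44) = 137.6
  B: 81.9 − 1(65.44) = 16.46
  C: 0 + 1(65.44) = 65.44
  D: 0 + 1(65.44) = 65.44
Total out = 284.9 mol/s; y_D = 65.44 / 284.9 = 0.2297.

0.23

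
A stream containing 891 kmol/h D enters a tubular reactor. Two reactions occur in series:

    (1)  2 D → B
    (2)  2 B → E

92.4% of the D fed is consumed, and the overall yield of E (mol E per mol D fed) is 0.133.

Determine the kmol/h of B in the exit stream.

175 kmol/h

Conversion of D: D consumed = 2ξ₁ = 0.924 × 891 → ξ₁ = 411.6 kmol/h.
Yield of E: 1ξ₂ / 891 = 0.133 → ξ₂ = 118.5 kmol/h.
Outlet amounts (n = n₀ + Σ ν·ξ):
  D: 891 − 2(411.6) = 67.72
  B: 0 + 1(411.6) − 2(118.5) = 174.6
  E: 0 + 1(118.5) = 118.5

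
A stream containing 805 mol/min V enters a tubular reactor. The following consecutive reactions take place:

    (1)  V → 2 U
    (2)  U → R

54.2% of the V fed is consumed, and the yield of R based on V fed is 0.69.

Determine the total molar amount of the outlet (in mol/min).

1240 mol/min

Conversion of V: V consumed = 1ξ₁ = 0.542 × 805 → ξ₁ = 436.3 mol/min.
Yield of R: 1ξ₂ / 805 = 0.69 → ξ₂ = 555.4 mol/min.
Outlet amounts (n = n₀ + Σ ν·ξ):
  V: 805 − 1(436.3) = 368.7
  U: 0 + 2(436.3) − 1(555.4) = 317.2
  R: 0 + 1(555.4) = 555.4
Total out = 368.7 + 317.2 + 555.4 = 1241 mol/min.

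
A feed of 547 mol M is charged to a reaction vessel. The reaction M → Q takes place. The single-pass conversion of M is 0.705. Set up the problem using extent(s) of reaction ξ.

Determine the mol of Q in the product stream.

386 mol

M reacted = 0.705 × 547 = 385.6 mol; ν_M = −1, so ξ = 385.6/1 = 385.6 mol.
Outlet amounts (n = n₀ + ν ξ):
  M: 547 − 1(385.6) = 161.4
  Q: 0 + 1(385.6) = 385.6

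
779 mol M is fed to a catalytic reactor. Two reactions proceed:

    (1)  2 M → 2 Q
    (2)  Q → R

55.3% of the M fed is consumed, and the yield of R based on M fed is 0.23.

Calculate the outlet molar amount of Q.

252 mol

Conversion of M: M consumed = 2ξ₁ = 0.553 × 779 → ξ₁ = 215.4 mol.
Yield of R: 1ξ₂ / 779 = 0.23 → ξ₂ = 179.2 mol.
Outlet amounts (n = n₀ + Σ ν·ξ):
  M: 779 − 2(215.4) = 348.2
  Q: 0 + 2(215.4) − 1(179.2) = 251.6
  R: 0 + 1(179.2) = 179.2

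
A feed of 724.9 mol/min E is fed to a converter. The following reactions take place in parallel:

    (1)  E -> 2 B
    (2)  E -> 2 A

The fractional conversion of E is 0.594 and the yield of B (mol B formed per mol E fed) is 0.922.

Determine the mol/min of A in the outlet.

Yield of B: 2ξ₁ / 724.9 = 0.922 → ξ₁ = 334.2 mol/min.
Conversion of E: 1ξ₁ + 1ξ₂ = 0.594 × 724.9 = 430.6 → ξ₂ = 96.41 mol/min.
Outlet amounts (n = n₀ + Σ ν·ξ):
  E: 724.9 − 1(334.2) − 1(96.41) = 294.3
  B: 0 + 2(334.2) = 668.4
  A: 0 + 2(96.41) = 192.8

193 mol/min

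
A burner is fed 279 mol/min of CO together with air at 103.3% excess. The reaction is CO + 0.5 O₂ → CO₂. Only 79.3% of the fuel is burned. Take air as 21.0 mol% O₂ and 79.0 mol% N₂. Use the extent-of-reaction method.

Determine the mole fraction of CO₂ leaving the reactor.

Stoichiometric O₂ = 0.5 × 279 = 139.5 mol/min; O₂ fed = 139.5 × 2.033 = 283.6 mol/min.
N₂ fed = 283.6 × 79/21 = 1067 mol/min.
Fuel reacted = 0.793 × 279 → ξ = 221.2 mol/min.
Outlet (n = n₀ + ν ξ):
  CO: 279 − 1(221.2) = 57.75
  O₂: 283.6 − 0.5(221.2) = 173
  N₂: 1067 (inert)
  CO₂: 0 + 1(221.2) = 221.2
Total out = 1519 mol/min; y_CO₂ = 221.2 / 1519 = 0.1457.

0.146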